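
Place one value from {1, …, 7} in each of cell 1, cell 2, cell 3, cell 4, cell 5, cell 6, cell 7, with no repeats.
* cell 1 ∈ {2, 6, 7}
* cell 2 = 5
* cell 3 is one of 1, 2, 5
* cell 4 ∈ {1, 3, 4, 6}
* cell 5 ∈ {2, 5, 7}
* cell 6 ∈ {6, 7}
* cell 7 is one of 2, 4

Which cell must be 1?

cell 2 has just one choice, so cell 2 = 5. Eliminate 5 elsewhere: cell 3, cell 5.
Among the 6 still-open variables, 3 fits only cell 4 (and all 6 values in {1, 2, 3, 4, 6, 7} must be used), so cell 4 = 3.
The 5 still-open variables together cover exactly {1, 2, 4, 6, 7} — 5 values for 5 variables — and 1 appears only in cell 3's list, so cell 3 = 1.

cell 3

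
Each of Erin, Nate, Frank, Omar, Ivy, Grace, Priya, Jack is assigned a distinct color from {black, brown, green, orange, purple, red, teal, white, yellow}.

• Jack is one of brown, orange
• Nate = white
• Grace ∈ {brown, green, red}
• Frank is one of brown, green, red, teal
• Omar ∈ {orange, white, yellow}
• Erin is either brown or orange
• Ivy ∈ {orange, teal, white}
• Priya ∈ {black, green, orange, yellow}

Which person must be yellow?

Nate's domain is down to {white}, so Nate = white. Remove white from Omar, Ivy.
The 7 still-open variables draw from only 7 values {black, brown, green, orange, red, teal, yellow}, so each is used; only Priya can be black, hence Priya = black.
The 6 still-open variables together cover exactly {brown, green, orange, red, teal, yellow} — 6 values for 6 variables — and yellow appears only in Omar's list, so Omar = yellow.

Omar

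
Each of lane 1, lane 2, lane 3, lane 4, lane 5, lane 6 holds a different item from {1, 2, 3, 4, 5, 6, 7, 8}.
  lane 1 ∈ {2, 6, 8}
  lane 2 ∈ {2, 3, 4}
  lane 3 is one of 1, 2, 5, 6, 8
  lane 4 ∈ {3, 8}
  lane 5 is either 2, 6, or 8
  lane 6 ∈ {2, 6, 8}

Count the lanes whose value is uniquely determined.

2

The 3 variables lane 1, lane 5, lane 6 are confined to {2, 6, 8}, which locks those values in; drop them from lane 2, lane 3, lane 4.
lane 4 has just one choice, so lane 4 = 3. So lane 2 can't be 3.
lane 2 has just one choice, so lane 2 = 4.
Determined: lane 2=4, lane 4=3. The other lanes each still have more than one consistent value. That makes 2.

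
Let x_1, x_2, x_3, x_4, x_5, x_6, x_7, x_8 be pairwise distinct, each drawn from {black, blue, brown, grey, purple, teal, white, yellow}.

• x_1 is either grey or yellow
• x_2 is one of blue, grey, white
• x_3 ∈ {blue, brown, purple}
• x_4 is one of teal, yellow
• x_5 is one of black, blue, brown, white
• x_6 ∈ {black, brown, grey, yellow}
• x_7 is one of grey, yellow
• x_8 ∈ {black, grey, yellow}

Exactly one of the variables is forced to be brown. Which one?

The 8 variables together cover exactly {black, blue, brown, grey, purple, teal, white, yellow} — 8 values for 8 variables — and purple appears only in x_3's list, so x_3 = purple.
The 7 still-open variables together cover exactly {black, blue, brown, grey, teal, white, yellow} — 7 values for 7 variables — and teal appears only in x_4's list, so x_4 = teal.
The 2 variables x_1 and x_7 are confined to {grey, yellow}, which locks those values in; drop them from x_2, x_6, x_8.
x_8's domain is down to {black}, so x_8 = black. Strike black from x_5, x_6.
So brown goes to x_6.

x_6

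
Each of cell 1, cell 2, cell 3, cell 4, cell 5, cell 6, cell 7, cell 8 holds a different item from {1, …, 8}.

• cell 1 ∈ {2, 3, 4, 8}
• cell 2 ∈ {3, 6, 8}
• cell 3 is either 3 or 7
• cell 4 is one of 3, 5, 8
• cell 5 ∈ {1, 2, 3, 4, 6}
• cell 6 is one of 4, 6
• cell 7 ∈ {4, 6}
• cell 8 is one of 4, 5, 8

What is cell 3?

Among the 8 variables, 1 fits only cell 5 (and all 8 values in {1, 2, 3, 4, 5, 6, 7, 8} must be used), so cell 5 = 1.
The 7 still-open variables draw from only 7 values {2, 3, 4, 5, 6, 7, 8}, so each is used; only cell 1 can be 2, hence cell 1 = 2.
The 6 still-open variables draw from only 6 values {3, 4, 5, 6, 7, 8}, so each is used; only cell 3 can be 7, hence cell 3 = 7.

7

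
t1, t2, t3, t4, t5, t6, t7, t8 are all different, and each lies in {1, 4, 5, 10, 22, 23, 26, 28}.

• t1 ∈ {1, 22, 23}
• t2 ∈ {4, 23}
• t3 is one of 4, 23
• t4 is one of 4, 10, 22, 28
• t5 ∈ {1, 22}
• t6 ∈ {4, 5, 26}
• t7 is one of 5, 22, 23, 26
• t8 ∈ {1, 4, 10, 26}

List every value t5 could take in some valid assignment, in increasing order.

1, 22

The 8 variables draw from only 8 values {1, 4, 5, 10, 22, 23, 26, 28}, so each is used; only t4 can be 28, hence t4 = 28.
The 7 still-open variables together cover exactly {1, 4, 5, 10, 22, 23, 26} — 7 values for 7 variables — and 10 appears only in t8's list, so t8 = 10.
The 2 variables t2 and t3 are confined to {4, 23}, which locks those values in; drop them from t1, t6, t7.
t1 and t5 share exactly the 2 values {1, 22}; by pigeonhole those values go to them, so strike 1, 22 from t7.
No further eliminations apply; t5 can still be any of 1, 22.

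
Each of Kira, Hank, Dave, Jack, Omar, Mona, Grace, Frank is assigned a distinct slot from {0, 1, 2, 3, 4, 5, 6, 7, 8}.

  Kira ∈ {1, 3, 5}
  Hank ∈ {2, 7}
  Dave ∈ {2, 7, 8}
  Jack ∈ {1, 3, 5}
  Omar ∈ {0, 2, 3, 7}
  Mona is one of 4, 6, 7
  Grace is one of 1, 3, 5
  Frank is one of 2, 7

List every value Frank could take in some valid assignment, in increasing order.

Hank and Frank between them cover only {2, 7} — a naked pair. Remove those values from Dave, Omar, Mona.
Dave must be 8 (only option left).
The 3 variables Kira, Jack, Grace are confined to {1, 3, 5}, which locks those values in; drop them from Omar.
Omar must be 0 (only option left).
No further eliminations apply; Frank can still be any of 2, 7.

2, 7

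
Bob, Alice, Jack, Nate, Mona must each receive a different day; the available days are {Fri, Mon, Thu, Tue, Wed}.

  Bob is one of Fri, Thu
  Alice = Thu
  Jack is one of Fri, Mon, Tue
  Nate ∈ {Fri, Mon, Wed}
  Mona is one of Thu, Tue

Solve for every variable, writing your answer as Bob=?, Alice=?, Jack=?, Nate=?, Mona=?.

Alice must be Thu (only option left). So Bob, Mona can't be Thu.
Mona has just one choice, so Mona = Tue. Strike Tue from Jack.
Bob must be Fri (only option left). Remove Fri from Jack, Nate.
Jack must be Mon (only option left). Strike Mon from Nate.
Nate has just one choice, so Nate = Wed.

Bob=Fri, Alice=Thu, Jack=Mon, Nate=Wed, Mona=Tue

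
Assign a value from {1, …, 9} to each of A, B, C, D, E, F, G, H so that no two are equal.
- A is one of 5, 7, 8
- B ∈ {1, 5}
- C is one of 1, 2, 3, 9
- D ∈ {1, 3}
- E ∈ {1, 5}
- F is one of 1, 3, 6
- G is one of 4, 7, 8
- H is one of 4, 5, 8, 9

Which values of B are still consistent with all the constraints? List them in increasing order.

B and E between them cover only {1, 5} — a naked pair. Remove those values from A, C, D, F, H.
D's domain is down to {3}, so D = 3. Strike 3 from C, F.
F must be 6 (only option left).
No further eliminations apply; B can still be any of 1, 5.

1, 5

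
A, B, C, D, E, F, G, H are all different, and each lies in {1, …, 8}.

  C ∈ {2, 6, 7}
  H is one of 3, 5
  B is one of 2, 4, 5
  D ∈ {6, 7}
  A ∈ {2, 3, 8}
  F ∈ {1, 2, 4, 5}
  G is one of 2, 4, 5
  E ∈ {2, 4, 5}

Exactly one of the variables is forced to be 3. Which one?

The 8 variables together cover exactly {1, 2, 3, 4, 5, 6, 7, 8} — 8 values for 8 variables — and 1 appears only in F's list, so F = 1.
The 7 still-open variables together cover exactly {2, 3, 4, 5, 6, 7, 8} — 7 values for 7 variables — and 8 appears only in A's list, so A = 8.
Among the 6 still-open variables, 3 fits only H (and all 6 values in {2, 3, 4, 5, 6, 7} must be used), so H = 3.

H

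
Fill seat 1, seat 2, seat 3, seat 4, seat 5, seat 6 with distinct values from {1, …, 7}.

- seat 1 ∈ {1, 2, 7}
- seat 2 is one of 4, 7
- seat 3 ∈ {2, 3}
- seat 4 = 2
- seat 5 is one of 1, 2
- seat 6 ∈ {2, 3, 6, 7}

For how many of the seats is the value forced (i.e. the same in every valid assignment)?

seat 4 must be 2 (only option left). Strike 2 from seat 1, seat 3, seat 5, seat 6.
seat 5 must be 1 (only option left). So seat 1 can't be 1.
That leaves seat 1 = 7. Strike 7 from seat 2, seat 6.
seat 2's domain is down to {4}, so seat 2 = 4.
seat 3 has just one choice, so seat 3 = 3. So seat 6 can't be 3.
seat 6 has just one choice, so seat 6 = 6.
Every seat is fixed: seat 1=7, seat 2=4, seat 3=3, seat 4=2, seat 5=1, seat 6=6. That makes 6.

6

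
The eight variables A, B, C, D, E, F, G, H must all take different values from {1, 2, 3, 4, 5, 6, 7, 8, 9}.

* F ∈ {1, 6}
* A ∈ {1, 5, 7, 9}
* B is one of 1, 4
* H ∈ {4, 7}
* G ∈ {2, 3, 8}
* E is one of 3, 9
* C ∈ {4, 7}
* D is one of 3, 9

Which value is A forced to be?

The 2 variables C and H are confined to {4, 7}, which locks those values in; drop them from A, B.
That leaves B = 1. Remove 1 from A, F.
That leaves F = 6.
D and E between them cover only {3, 9} — a naked pair. Remove those values from A, G.
So A = 5.

5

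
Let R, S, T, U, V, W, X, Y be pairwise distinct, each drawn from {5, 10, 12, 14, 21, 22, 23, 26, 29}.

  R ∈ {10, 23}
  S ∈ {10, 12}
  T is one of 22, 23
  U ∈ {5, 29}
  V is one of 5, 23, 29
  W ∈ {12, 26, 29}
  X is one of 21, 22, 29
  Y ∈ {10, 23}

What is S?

12

The 8 variables together cover exactly {5, 10, 12, 21, 22, 23, 26, 29} — 8 values for 8 variables — and 21 appears only in X's list, so X = 21.
The 7 still-open variables draw from only 7 values {5, 10, 12, 22, 23, 26, 29}, so each is used; only T can be 22, hence T = 22.
The 6 still-open variables draw from only 6 values {5, 10, 12, 23, 26, 29}, so each is used; only W can be 26, hence W = 26.
The 5 still-open variables draw from only 5 values {5, 10, 12, 23, 29}, so each is used; only S can be 12, hence S = 12.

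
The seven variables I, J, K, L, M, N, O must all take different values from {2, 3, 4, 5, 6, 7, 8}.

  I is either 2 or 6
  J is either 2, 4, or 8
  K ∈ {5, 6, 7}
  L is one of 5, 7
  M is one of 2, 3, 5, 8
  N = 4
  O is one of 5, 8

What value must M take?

N's domain is down to {4}, so N = 4. Eliminate 4 elsewhere: J.
The 6 still-open variables together cover exactly {2, 3, 5, 6, 7, 8} — 6 values for 6 variables — and 3 appears only in M's list, so M = 3.

3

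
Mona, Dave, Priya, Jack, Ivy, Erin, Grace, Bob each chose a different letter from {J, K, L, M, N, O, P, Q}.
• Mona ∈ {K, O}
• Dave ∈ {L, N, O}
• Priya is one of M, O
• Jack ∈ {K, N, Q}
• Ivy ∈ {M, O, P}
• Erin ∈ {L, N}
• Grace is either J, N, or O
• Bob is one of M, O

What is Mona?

K

Among the 8 variables, J fits only Grace (and all 8 values in {J, K, L, M, N, O, P, Q} must be used), so Grace = J.
The 7 still-open variables draw from only 7 values {K, L, M, N, O, P, Q}, so each is used; only Ivy can be P, hence Ivy = P.
The 6 still-open variables draw from only 6 values {K, L, M, N, O, Q}, so each is used; only Jack can be Q, hence Jack = Q.
Among the 5 still-open variables, K fits only Mona (and all 5 values in {K, L, M, N, O} must be used), so Mona = K.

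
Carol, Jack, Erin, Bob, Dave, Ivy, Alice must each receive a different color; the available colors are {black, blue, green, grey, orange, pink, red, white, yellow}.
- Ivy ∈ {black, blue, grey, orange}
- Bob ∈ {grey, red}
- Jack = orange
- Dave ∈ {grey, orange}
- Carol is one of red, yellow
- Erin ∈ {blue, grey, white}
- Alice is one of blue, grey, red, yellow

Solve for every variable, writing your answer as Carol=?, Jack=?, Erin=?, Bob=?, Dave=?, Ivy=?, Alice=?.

Carol=yellow, Jack=orange, Erin=white, Bob=red, Dave=grey, Ivy=black, Alice=blue

Jack's domain is down to {orange}, so Jack = orange. Strike orange from Dave, Ivy.
Dave must be grey (only option left). Eliminate grey elsewhere: Erin, Bob, Ivy, Alice.
That leaves Bob = red. Strike red from Carol, Alice.
Carol must be yellow (only option left). Strike yellow from Alice.
Alice has just one choice, so Alice = blue. So Erin, Ivy can't be blue.
Erin must be white (only option left).
Ivy must be black (only option left).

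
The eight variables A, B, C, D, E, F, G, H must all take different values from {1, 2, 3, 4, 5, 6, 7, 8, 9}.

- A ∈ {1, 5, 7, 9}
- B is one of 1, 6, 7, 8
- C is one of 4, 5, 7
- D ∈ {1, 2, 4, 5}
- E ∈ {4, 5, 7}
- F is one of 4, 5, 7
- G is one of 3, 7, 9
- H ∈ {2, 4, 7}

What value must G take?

3

C, E, F between them cover only {4, 5, 7} — a naked triple. Remove those values from A, B, D, G, H.
That leaves H = 2. So D can't be 2.
That leaves D = 1. Eliminate 1 elsewhere: A, B.
A's domain is down to {9}, so A = 9. Eliminate 9 elsewhere: G.
So G = 3.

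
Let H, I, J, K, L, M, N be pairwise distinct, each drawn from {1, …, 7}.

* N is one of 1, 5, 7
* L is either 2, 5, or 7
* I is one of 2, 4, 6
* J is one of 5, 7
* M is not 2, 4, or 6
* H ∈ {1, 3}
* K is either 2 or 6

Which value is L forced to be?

2

The 7 variables together cover exactly {1, 2, 3, 4, 5, 6, 7} — 7 values for 7 variables — and 4 appears only in I's list, so I = 4.
Among the 6 still-open variables, 6 fits only K (and all 6 values in {1, 2, 3, 5, 6, 7} must be used), so K = 6.
The 5 still-open variables draw from only 5 values {1, 2, 3, 5, 7}, so each is used; only L can be 2, hence L = 2.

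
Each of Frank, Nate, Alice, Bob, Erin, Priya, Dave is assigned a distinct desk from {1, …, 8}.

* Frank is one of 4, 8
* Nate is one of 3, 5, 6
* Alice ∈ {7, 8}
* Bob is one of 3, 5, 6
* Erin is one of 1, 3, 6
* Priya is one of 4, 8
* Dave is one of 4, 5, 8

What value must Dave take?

5

The 7 variables draw from only 7 values {1, 3, 4, 5, 6, 7, 8}, so each is used; only Erin can be 1, hence Erin = 1.
The 6 still-open variables together cover exactly {3, 4, 5, 6, 7, 8} — 6 values for 6 variables — and 7 appears only in Alice's list, so Alice = 7.
The 2 variables Frank and Priya are confined to {4, 8}, which locks those values in; drop them from Dave.
So Dave = 5.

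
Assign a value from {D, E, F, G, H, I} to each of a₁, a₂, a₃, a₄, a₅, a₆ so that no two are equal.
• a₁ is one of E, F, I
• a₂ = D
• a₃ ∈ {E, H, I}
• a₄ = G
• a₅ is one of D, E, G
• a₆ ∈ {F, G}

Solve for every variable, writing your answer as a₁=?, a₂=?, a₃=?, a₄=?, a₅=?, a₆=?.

a₁=I, a₂=D, a₃=H, a₄=G, a₅=E, a₆=F

a₂'s domain is down to {D}, so a₂ = D. Strike D from a₅.
a₄ has just one choice, so a₄ = G. So a₅, a₆ can't be G.
a₅'s domain is down to {E}, so a₅ = E. Remove E from a₁, a₃.
That leaves a₆ = F. Remove F from a₁.
That leaves a₁ = I. Remove I from a₃.
a₃ must be H (only option left).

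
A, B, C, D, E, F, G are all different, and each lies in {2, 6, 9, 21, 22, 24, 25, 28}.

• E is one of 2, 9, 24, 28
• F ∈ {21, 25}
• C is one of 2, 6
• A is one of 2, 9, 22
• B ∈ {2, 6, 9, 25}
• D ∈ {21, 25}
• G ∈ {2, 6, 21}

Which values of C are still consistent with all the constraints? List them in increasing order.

2, 6

The 2 variables D and F are confined to {21, 25}, which locks those values in; drop them from B, G.
C and G share exactly the 2 values {2, 6}; by pigeonhole those values go to them, so strike 2, 6 from A, B, E.
That leaves B = 9. Strike 9 from A, E.
A must be 22 (only option left).
No further eliminations apply; C can still be any of 2, 6.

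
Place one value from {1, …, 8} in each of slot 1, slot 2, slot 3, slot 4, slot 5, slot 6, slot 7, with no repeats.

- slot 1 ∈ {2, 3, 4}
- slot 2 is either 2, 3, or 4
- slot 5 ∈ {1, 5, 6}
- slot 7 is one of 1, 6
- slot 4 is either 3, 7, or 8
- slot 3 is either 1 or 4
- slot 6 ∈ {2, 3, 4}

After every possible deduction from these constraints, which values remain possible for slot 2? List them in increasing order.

The 3 variables slot 1, slot 2, slot 6 are confined to {2, 3, 4}, which locks those values in; drop them from slot 3, slot 4.
slot 3's domain is down to {1}, so slot 3 = 1. Eliminate 1 elsewhere: slot 5, slot 7.
slot 7 has just one choice, so slot 7 = 6. Remove 6 from slot 5.
That leaves slot 5 = 5.
No further eliminations apply; slot 2 can still be any of 2, 3, 4.

2, 3, 4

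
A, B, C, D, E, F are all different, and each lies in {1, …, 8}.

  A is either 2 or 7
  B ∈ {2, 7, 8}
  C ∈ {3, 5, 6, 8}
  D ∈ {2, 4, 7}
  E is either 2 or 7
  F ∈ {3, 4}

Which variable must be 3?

The 2 variables A and E are confined to {2, 7}, which locks those values in; drop them from B, D.
B's domain is down to {8}, so B = 8. Strike 8 from C.
That leaves D = 4. Strike 4 from F.
So 3 goes to F.

F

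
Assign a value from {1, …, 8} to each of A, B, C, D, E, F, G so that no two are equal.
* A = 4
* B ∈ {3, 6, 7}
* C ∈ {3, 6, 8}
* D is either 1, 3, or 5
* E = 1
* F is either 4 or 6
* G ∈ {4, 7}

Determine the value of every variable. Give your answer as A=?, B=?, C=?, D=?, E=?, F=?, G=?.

A's domain is down to {4}, so A = 4. So F, G can't be 4.
E must be 1 (only option left). Eliminate 1 elsewhere: D.
F's domain is down to {6}, so F = 6. Strike 6 from B, C.
G must be 7 (only option left). So B can't be 7.
B has just one choice, so B = 3. Eliminate 3 elsewhere: C, D.
That leaves C = 8.
D has just one choice, so D = 5.

A=4, B=3, C=8, D=5, E=1, F=6, G=7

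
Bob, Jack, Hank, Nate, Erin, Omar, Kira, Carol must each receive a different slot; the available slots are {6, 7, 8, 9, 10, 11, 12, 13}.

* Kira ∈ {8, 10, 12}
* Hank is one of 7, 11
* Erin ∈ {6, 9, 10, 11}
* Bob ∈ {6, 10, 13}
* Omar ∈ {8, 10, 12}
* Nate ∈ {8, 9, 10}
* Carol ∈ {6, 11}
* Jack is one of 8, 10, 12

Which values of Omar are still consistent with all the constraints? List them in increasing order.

Among the 8 variables, 7 fits only Hank (and all 8 values in {6, 7, 8, 9, 10, 11, 12, 13} must be used), so Hank = 7.
The 7 still-open variables draw from only 7 values {6, 8, 9, 10, 11, 12, 13}, so each is used; only Bob can be 13, hence Bob = 13.
Jack, Omar, Kira share exactly the 3 values {8, 10, 12}; by pigeonhole those values go to them, so strike 8, 10, 12 from Nate, Erin.
Nate's domain is down to {9}, so Nate = 9. Strike 9 from Erin.
No further eliminations apply; Omar can still be any of 8, 10, 12.

8, 10, 12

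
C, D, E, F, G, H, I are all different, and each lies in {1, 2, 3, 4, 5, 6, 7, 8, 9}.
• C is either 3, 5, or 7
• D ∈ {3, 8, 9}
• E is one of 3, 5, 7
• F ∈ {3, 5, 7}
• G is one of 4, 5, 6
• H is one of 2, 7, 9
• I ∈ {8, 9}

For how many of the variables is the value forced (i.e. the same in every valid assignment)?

1

C, E, F between them cover only {3, 5, 7} — a naked triple. Remove those values from D, G, H.
The 2 variables D and I are confined to {8, 9}, which locks those values in; drop them from H.
H has just one choice, so H = 2.
Determined: H=2. The other variables each still have more than one consistent value. That makes 1.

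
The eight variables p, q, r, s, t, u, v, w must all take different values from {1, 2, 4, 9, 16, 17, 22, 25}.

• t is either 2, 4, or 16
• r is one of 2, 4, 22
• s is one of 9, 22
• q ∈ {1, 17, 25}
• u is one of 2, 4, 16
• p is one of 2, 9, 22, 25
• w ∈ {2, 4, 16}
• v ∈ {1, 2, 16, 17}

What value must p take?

25

The 3 variables t, u, w are confined to {2, 4, 16}, which locks those values in; drop them from p, r, v.
That leaves r = 22. So p, s can't be 22.
s must be 9 (only option left). So p can't be 9.
So p = 25.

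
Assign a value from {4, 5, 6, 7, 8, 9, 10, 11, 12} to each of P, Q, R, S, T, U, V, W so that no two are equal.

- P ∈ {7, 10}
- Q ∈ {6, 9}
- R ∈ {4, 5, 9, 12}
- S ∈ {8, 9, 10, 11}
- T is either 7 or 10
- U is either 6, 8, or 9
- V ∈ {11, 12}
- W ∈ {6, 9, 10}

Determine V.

12

The 2 variables P and T are confined to {7, 10}, which locks those values in; drop them from S, W.
Q and W between them cover only {6, 9} — a naked pair. Remove those values from R, S, U.
That leaves U = 8. Strike 8 from S.
S must be 11 (only option left). So V can't be 11.
So V = 12.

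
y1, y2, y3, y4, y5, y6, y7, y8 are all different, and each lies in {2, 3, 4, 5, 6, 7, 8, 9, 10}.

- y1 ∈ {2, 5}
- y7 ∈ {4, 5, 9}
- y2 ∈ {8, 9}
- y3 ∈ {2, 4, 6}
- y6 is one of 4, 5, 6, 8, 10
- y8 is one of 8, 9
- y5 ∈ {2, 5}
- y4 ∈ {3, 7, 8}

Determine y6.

The 2 variables y1 and y5 are confined to {2, 5}, which locks those values in; drop them from y3, y6, y7.
y2 and y8 share exactly the 2 values {8, 9}; by pigeonhole those values go to them, so strike 8, 9 from y4, y6, y7.
y7's domain is down to {4}, so y7 = 4. Remove 4 from y3, y6.
y3's domain is down to {6}, so y3 = 6. Strike 6 from y6.
So y6 = 10.

10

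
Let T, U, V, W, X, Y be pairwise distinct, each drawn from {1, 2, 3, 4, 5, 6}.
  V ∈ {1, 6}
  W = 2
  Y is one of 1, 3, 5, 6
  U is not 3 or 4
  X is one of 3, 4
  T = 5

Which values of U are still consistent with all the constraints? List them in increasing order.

T's domain is down to {5}, so T = 5. Strike 5 from U, Y.
That leaves W = 2. Remove 2 from U.
Among the 4 still-open variables, 4 fits only X (and all 4 values in {1, 3, 4, 6} must be used), so X = 4.
The 3 still-open variables draw from only 3 values {1, 3, 6}, so each is used; only Y can be 3, hence Y = 3.
No further eliminations apply; U can still be any of 1, 6.

1, 6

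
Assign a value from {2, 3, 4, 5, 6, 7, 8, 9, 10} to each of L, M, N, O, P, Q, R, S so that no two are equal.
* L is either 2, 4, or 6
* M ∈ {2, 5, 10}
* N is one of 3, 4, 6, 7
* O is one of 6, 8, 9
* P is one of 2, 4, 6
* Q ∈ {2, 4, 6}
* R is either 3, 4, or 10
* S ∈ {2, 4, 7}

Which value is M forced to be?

L, P, Q between them cover only {2, 4, 6} — a naked triple. Remove those values from M, N, O, R, S.
That leaves S = 7. Strike 7 from N.
N has just one choice, so N = 3. Remove 3 from R.
R must be 10 (only option left). Eliminate 10 elsewhere: M.
So M = 5.

5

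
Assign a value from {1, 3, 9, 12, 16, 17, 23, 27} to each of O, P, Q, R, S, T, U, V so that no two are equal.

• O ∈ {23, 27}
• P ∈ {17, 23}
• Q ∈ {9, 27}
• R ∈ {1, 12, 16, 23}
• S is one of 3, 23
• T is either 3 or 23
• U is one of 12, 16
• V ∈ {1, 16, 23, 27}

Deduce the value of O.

27

The 8 variables draw from only 8 values {1, 3, 9, 12, 16, 17, 23, 27}, so each is used; only Q can be 9, hence Q = 9.
The 7 still-open variables draw from only 7 values {1, 3, 12, 16, 17, 23, 27}, so each is used; only P can be 17, hence P = 17.
S and T share exactly the 2 values {3, 23}; by pigeonhole those values go to them, so strike 3, 23 from O, R, V.
So O = 27.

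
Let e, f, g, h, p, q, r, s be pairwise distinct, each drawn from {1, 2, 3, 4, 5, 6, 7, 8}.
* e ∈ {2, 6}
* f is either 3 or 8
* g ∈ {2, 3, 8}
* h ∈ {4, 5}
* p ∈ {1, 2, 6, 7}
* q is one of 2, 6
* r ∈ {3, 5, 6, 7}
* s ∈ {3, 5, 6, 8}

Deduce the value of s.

5

Among the 8 variables, 1 fits only p (and all 8 values in {1, 2, 3, 4, 5, 6, 7, 8} must be used), so p = 1.
The 7 still-open variables draw from only 7 values {2, 3, 4, 5, 6, 7, 8}, so each is used; only h can be 4, hence h = 4.
Among the 6 still-open variables, 7 fits only r (and all 6 values in {2, 3, 5, 6, 7, 8} must be used), so r = 7.
Among the 5 still-open variables, 5 fits only s (and all 5 values in {2, 3, 5, 6, 8} must be used), so s = 5.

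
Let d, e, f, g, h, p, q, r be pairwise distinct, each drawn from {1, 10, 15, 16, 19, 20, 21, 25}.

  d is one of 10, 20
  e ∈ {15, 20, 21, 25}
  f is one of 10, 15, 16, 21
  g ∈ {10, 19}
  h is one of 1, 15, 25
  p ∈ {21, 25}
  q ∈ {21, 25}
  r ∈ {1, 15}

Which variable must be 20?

Among the 8 variables, 16 fits only f (and all 8 values in {1, 10, 15, 16, 19, 20, 21, 25} must be used), so f = 16.
The 7 still-open variables draw from only 7 values {1, 10, 15, 19, 20, 21, 25}, so each is used; only g can be 19, hence g = 19.
The 6 still-open variables together cover exactly {1, 10, 15, 20, 21, 25} — 6 values for 6 variables — and 10 appears only in d's list, so d = 10.
The 5 still-open variables draw from only 5 values {1, 15, 20, 21, 25}, so each is used; only e can be 20, hence e = 20.

e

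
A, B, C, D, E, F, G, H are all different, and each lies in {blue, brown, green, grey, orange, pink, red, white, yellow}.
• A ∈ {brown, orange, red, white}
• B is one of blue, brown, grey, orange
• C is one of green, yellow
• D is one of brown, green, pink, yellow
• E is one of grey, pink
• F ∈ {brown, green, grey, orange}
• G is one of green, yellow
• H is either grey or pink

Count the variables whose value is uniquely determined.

C and G share exactly the 2 values {green, yellow}; by pigeonhole those values go to them, so strike green, yellow from D, F.
E and H share exactly the 2 values {grey, pink}; by pigeonhole those values go to them, so strike grey, pink from B, D, F.
D must be brown (only option left). Strike brown from A, B, F.
F has just one choice, so F = orange. Remove orange from A, B.
B must be blue (only option left).
Determined: B=blue, D=brown, F=orange. The other variables each still have more than one consistent value. That makes 3.

3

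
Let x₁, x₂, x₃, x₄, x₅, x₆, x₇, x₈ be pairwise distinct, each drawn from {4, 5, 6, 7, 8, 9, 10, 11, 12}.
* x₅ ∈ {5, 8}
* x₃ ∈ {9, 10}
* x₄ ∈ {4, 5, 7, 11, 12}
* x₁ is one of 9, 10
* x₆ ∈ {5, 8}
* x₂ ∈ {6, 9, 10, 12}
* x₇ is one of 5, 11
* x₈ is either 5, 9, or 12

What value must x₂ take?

x₁ and x₃ share exactly the 2 values {9, 10}; by pigeonhole those values go to them, so strike 9, 10 from x₂, x₈.
x₅ and x₆ share exactly the 2 values {5, 8}; by pigeonhole those values go to them, so strike 5, 8 from x₄, x₇, x₈.
That leaves x₇ = 11. Strike 11 from x₄.
x₈ must be 12 (only option left). So x₂, x₄ can't be 12.
So x₂ = 6.

6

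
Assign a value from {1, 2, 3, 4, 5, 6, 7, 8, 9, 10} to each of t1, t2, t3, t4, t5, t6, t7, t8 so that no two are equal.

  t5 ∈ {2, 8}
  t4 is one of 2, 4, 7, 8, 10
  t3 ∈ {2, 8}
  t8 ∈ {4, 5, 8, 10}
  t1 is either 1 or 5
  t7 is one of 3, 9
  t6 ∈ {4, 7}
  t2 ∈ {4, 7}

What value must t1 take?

1

t2 and t6 share exactly the 2 values {4, 7}; by pigeonhole those values go to them, so strike 4, 7 from t4, t8.
The 2 variables t3 and t5 are confined to {2, 8}, which locks those values in; drop them from t4, t8.
t4's domain is down to {10}, so t4 = 10. Remove 10 from t8.
t8's domain is down to {5}, so t8 = 5. Strike 5 from t1.
So t1 = 1.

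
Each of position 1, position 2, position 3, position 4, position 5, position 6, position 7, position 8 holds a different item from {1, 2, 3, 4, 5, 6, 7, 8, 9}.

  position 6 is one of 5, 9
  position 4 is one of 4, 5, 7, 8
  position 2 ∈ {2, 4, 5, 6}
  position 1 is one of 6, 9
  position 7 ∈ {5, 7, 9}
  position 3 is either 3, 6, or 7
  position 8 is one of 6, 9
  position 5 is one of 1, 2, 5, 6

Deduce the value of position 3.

3

position 1 and position 8 share exactly the 2 values {6, 9}; by pigeonhole those values go to them, so strike 6, 9 from position 2, position 3, position 5, position 6, position 7.
position 6 must be 5 (only option left). Eliminate 5 elsewhere: position 2, position 4, position 5, position 7.
position 7 must be 7 (only option left). Remove 7 from position 3, position 4.
So position 3 = 3.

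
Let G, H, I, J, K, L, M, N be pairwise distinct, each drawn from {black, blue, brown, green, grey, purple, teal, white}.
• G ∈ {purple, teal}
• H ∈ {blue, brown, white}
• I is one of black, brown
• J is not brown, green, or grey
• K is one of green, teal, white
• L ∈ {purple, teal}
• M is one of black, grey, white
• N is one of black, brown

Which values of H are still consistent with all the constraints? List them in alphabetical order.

blue, white

The 8 variables together cover exactly {black, blue, brown, green, grey, purple, teal, white} — 8 values for 8 variables — and green appears only in K's list, so K = green.
The 7 still-open variables draw from only 7 values {black, blue, brown, grey, purple, teal, white}, so each is used; only M can be grey, hence M = grey.
G and L between them cover only {purple, teal} — a naked pair. Remove those values from J.
I and N share exactly the 2 values {black, brown}; by pigeonhole those values go to them, so strike black, brown from H, J.
No further eliminations apply; H can still be any of blue, white.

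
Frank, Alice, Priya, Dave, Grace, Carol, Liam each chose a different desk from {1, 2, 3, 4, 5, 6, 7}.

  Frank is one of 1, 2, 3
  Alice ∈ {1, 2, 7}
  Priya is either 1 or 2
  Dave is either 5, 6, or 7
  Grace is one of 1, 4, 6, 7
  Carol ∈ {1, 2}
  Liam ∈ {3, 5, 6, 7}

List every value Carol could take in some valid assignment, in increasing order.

Among the 7 variables, 4 fits only Grace (and all 7 values in {1, 2, 3, 4, 5, 6, 7} must be used), so Grace = 4.
The 2 variables Priya and Carol are confined to {1, 2}, which locks those values in; drop them from Frank, Alice.
That leaves Frank = 3. Strike 3 from Liam.
Alice has just one choice, so Alice = 7. So Dave, Liam can't be 7.
No further eliminations apply; Carol can still be any of 1, 2.

1, 2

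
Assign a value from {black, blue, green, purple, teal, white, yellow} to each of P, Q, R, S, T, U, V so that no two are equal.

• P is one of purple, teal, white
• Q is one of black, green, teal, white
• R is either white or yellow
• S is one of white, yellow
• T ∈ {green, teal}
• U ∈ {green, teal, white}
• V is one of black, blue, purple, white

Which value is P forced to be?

purple

Among the 7 variables, blue fits only V (and all 7 values in {black, blue, green, purple, teal, white, yellow} must be used), so V = blue.
The 6 still-open variables draw from only 6 values {black, green, purple, teal, white, yellow}, so each is used; only Q can be black, hence Q = black.
Among the 5 still-open variables, purple fits only P (and all 5 values in {green, purple, teal, white, yellow} must be used), so P = purple.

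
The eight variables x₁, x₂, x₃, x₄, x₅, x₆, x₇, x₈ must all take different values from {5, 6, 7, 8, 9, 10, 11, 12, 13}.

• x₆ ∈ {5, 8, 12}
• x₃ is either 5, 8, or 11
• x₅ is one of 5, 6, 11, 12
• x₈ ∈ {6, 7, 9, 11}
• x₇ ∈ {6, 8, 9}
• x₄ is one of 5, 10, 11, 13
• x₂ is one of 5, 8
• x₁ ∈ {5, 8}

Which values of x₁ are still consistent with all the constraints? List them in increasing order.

The 2 variables x₁ and x₂ are confined to {5, 8}, which locks those values in; drop them from x₃, x₄, x₅, x₆, x₇.
x₃'s domain is down to {11}, so x₃ = 11. Strike 11 from x₄, x₅, x₈.
x₆ must be 12 (only option left). Remove 12 from x₅.
x₅'s domain is down to {6}, so x₅ = 6. So x₇, x₈ can't be 6.
x₇ has just one choice, so x₇ = 9. So x₈ can't be 9.
That leaves x₈ = 7.
No further eliminations apply; x₁ can still be any of 5, 8.

5, 8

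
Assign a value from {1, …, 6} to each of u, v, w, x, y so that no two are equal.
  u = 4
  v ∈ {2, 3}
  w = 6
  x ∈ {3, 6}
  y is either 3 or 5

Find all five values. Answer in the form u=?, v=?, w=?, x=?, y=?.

u=4, v=2, w=6, x=3, y=5

u has just one choice, so u = 4.
w must be 6 (only option left). Remove 6 from x.
x's domain is down to {3}, so x = 3. Eliminate 3 elsewhere: v, y.
y's domain is down to {5}, so y = 5.
v's domain is down to {2}, so v = 2.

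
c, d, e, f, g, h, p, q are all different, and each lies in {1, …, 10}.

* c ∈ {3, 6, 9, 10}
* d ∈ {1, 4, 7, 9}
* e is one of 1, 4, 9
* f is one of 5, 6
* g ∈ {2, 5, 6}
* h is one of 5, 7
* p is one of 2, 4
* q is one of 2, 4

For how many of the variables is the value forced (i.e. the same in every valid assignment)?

The 2 variables p and q are confined to {2, 4}, which locks those values in; drop them from d, e, g.
f and g share exactly the 2 values {5, 6}; by pigeonhole those values go to them, so strike 5, 6 from c, h.
h's domain is down to {7}, so h = 7. Strike 7 from d.
d and e between them cover only {1, 9} — a naked pair. Remove those values from c.
Determined: h=7. The other variables each still have more than one consistent value. That makes 1.

1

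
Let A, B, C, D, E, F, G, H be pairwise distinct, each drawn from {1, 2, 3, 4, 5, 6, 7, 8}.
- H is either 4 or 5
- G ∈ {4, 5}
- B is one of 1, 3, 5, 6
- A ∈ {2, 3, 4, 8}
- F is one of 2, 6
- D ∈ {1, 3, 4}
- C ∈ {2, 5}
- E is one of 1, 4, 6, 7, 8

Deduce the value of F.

6

The 8 variables draw from only 8 values {1, 2, 3, 4, 5, 6, 7, 8}, so each is used; only E can be 7, hence E = 7.
Among the 7 still-open variables, 8 fits only A (and all 7 values in {1, 2, 3, 4, 5, 6, 8} must be used), so A = 8.
G and H between them cover only {4, 5} — a naked pair. Remove those values from B, C, D.
C's domain is down to {2}, so C = 2. So F can't be 2.
So F = 6.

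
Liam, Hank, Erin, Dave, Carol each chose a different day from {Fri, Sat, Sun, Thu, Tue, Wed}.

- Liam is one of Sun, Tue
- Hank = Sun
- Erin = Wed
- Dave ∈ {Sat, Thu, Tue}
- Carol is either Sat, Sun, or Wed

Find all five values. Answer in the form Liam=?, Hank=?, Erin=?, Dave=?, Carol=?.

Hank's domain is down to {Sun}, so Hank = Sun. Strike Sun from Liam, Carol.
Erin's domain is down to {Wed}, so Erin = Wed. Strike Wed from Carol.
Carol's domain is down to {Sat}, so Carol = Sat. So Dave can't be Sat.
Liam must be Tue (only option left). So Dave can't be Tue.
Dave has just one choice, so Dave = Thu.

Liam=Tue, Hank=Sun, Erin=Wed, Dave=Thu, Carol=Sat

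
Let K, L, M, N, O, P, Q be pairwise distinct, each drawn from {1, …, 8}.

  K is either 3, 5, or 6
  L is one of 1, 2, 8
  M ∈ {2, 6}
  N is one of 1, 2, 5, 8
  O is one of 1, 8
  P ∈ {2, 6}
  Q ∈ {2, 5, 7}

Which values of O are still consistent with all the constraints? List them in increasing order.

Among the 7 variables, 3 fits only K (and all 7 values in {1, 2, 3, 5, 6, 7, 8} must be used), so K = 3.
Among the 6 still-open variables, 7 fits only Q (and all 6 values in {1, 2, 5, 6, 7, 8} must be used), so Q = 7.
The 5 still-open variables draw from only 5 values {1, 2, 5, 6, 8}, so each is used; only N can be 5, hence N = 5.
M and P share exactly the 2 values {2, 6}; by pigeonhole those values go to them, so strike 2, 6 from L.
No further eliminations apply; O can still be any of 1, 8.

1, 8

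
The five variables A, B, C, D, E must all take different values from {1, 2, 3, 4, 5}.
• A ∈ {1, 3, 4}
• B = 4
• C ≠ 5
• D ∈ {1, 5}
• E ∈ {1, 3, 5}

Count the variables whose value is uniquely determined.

B has just one choice, so B = 4. Eliminate 4 elsewhere: A, C.
The 4 still-open variables draw from only 4 values {1, 2, 3, 5}, so each is used; only C can be 2, hence C = 2.
Determined: B=4, C=2. The other variables each still have more than one consistent value. That makes 2.

2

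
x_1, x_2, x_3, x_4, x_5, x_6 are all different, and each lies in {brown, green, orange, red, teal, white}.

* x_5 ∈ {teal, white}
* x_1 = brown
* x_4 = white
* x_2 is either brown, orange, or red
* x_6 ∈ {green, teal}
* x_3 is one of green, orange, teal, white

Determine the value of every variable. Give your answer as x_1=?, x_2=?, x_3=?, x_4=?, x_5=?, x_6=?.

x_1=brown, x_2=red, x_3=orange, x_4=white, x_5=teal, x_6=green

x_1 must be brown (only option left). Remove brown from x_2.
That leaves x_4 = white. So x_3, x_5 can't be white.
x_5 has just one choice, so x_5 = teal. Strike teal from x_3, x_6.
That leaves x_6 = green. So x_3 can't be green.
x_3 has just one choice, so x_3 = orange. Eliminate orange elsewhere: x_2.
x_2 has just one choice, so x_2 = red.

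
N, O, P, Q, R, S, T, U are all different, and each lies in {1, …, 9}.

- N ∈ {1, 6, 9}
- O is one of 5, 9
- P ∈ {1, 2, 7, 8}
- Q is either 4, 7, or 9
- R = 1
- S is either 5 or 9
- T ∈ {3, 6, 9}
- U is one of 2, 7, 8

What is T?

3

R must be 1 (only option left). So N, P can't be 1.
O and S share exactly the 2 values {5, 9}; by pigeonhole those values go to them, so strike 5, 9 from N, Q, T.
N has just one choice, so N = 6. Remove 6 from T.
So T = 3.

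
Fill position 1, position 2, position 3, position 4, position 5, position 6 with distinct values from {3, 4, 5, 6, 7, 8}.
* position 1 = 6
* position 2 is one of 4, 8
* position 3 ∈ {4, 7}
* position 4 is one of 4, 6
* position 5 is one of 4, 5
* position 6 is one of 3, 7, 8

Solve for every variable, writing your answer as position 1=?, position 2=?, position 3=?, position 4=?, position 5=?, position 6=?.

position 1's domain is down to {6}, so position 1 = 6. Remove 6 from position 4.
position 4 must be 4 (only option left). Remove 4 from position 2, position 3, position 5.
That leaves position 5 = 5.
position 2 has just one choice, so position 2 = 8. Eliminate 8 elsewhere: position 6.
position 3 has just one choice, so position 3 = 7. Eliminate 7 elsewhere: position 6.
position 6's domain is down to {3}, so position 6 = 3.

position 1=6, position 2=8, position 3=7, position 4=4, position 5=5, position 6=3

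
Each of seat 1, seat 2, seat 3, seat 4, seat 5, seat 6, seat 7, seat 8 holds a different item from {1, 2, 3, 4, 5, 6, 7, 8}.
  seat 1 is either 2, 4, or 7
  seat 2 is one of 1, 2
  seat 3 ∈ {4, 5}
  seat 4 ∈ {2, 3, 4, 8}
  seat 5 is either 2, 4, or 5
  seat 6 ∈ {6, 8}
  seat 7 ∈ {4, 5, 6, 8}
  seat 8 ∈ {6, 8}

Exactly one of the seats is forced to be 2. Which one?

The 8 variables together cover exactly {1, 2, 3, 4, 5, 6, 7, 8} — 8 values for 8 variables — and 1 appears only in seat 2's list, so seat 2 = 1.
Among the 7 still-open variables, 3 fits only seat 4 (and all 7 values in {2, 3, 4, 5, 6, 7, 8} must be used), so seat 4 = 3.
The 6 still-open variables together cover exactly {2, 4, 5, 6, 7, 8} — 6 values for 6 variables — and 7 appears only in seat 1's list, so seat 1 = 7.
The 5 still-open variables draw from only 5 values {2, 4, 5, 6, 8}, so each is used; only seat 5 can be 2, hence seat 5 = 2.

seat 5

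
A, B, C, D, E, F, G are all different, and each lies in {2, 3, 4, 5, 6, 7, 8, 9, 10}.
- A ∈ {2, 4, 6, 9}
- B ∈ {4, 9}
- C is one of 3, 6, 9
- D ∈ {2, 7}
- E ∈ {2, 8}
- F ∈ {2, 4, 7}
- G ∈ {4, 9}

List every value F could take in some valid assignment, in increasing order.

The 7 variables together cover exactly {2, 3, 4, 6, 7, 8, 9} — 7 values for 7 variables — and 3 appears only in C's list, so C = 3.
The 6 still-open variables together cover exactly {2, 4, 6, 7, 8, 9} — 6 values for 6 variables — and 6 appears only in A's list, so A = 6.
Among the 5 still-open variables, 8 fits only E (and all 5 values in {2, 4, 7, 8, 9} must be used), so E = 8.
B and G between them cover only {4, 9} — a naked pair. Remove those values from F.
No further eliminations apply; F can still be any of 2, 7.

2, 7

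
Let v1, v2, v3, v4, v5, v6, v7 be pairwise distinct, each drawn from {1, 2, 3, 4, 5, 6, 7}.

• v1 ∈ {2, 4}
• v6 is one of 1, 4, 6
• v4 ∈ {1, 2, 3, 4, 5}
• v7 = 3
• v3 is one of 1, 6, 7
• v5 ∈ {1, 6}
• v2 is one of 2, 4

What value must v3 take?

7

v7 has just one choice, so v7 = 3. Eliminate 3 elsewhere: v4.
Among the 6 still-open variables, 5 fits only v4 (and all 6 values in {1, 2, 4, 5, 6, 7} must be used), so v4 = 5.
The 5 still-open variables together cover exactly {1, 2, 4, 6, 7} — 5 values for 5 variables — and 7 appears only in v3's list, so v3 = 7.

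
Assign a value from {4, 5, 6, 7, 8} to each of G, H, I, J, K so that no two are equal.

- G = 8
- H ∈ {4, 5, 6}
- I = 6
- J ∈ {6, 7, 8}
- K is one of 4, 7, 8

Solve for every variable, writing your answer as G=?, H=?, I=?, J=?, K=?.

G=8, H=5, I=6, J=7, K=4

G has just one choice, so G = 8. Eliminate 8 elsewhere: J, K.
That leaves I = 6. Remove 6 from H, J.
J's domain is down to {7}, so J = 7. Eliminate 7 elsewhere: K.
That leaves K = 4. Remove 4 from H.
H's domain is down to {5}, so H = 5.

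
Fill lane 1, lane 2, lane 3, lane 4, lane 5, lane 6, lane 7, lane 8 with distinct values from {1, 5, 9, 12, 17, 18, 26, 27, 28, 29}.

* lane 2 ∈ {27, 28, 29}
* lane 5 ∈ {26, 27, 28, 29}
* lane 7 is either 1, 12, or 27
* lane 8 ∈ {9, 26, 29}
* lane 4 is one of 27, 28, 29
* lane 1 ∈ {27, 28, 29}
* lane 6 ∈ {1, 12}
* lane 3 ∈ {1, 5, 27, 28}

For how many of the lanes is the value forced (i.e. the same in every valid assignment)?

The 8 variables together cover exactly {1, 5, 9, 12, 26, 27, 28, 29} — 8 values for 8 variables — and 5 appears only in lane 3's list, so lane 3 = 5.
The 7 still-open variables together cover exactly {1, 9, 12, 26, 27, 28, 29} — 7 values for 7 variables — and 9 appears only in lane 8's list, so lane 8 = 9.
The 6 still-open variables together cover exactly {1, 12, 26, 27, 28, 29} — 6 values for 6 variables — and 26 appears only in lane 5's list, so lane 5 = 26.
lane 1, lane 2, lane 4 between them cover only {27, 28, 29} — a naked triple. Remove those values from lane 7.
Determined: lane 3=5, lane 5=26, lane 8=9. The other lanes each still have more than one consistent value. That makes 3.

3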